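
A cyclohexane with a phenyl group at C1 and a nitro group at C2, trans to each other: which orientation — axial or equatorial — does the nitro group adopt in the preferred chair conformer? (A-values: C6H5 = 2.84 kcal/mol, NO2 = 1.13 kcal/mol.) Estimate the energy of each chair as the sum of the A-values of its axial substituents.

C1 and C2 have opposite parity, so for the trans isomer the two substituents are e,e in one chair and a,a in the other.
Chair I (phenyl axial, nitro axial): E = 3.97 kcal/mol.
Chair II (phenyl equatorial, nitro equatorial): E = 0.00 kcal/mol.
Chair II is the more stable (lower-energy) conformer, and in that chair the nitro group is equatorial.

equatorial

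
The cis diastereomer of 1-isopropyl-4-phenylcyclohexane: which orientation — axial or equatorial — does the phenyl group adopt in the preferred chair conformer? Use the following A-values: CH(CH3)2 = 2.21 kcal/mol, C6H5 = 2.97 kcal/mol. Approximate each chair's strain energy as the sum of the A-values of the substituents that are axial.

equatorial

C1 and C4 have opposite parity, so for the cis isomer the two substituents are one axial and one equatorial in each chair.
Chair I (isopropyl axial, phenyl equatorial): E = 2.21 kcal/mol.
Chair II (isopropyl equatorial, phenyl axial): E = 2.97 kcal/mol.
Chair I is the more stable (lower-energy) conformer, and in that chair the phenyl group is equatorial.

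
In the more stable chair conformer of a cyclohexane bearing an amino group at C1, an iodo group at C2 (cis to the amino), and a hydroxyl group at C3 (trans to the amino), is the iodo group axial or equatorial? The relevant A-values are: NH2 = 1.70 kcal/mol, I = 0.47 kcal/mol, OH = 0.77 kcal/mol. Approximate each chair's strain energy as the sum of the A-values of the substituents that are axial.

axial

Chair I (amino axial, iodo equatorial, hydroxyl equatorial): E = 1.70 kcal/mol.
Chair II (amino equatorial, iodo axial, hydroxyl axial): E = 1.24 kcal/mol.
Chair II is the more stable (lower-energy) conformer, and in that chair the iodo group is axial.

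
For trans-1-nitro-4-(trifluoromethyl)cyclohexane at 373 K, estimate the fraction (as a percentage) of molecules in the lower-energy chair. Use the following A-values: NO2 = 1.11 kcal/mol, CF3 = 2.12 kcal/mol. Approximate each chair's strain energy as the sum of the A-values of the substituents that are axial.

98.7%

C1 and C4 have opposite parity, so for the trans isomer the two substituents are e,e in one chair and a,a in the other.
Chair I (nitro axial, trifluoromethyl axial): E = 3.23 kcal/mol; chair II (nitro equatorial, trifluoromethyl equatorial): E = 0.00 kcal/mol.
ΔG = 3.23 kcal/mol between the two chairs.
K = exp(ΔG/RT) with R = 1.987×10⁻³ kcal mol⁻¹ K⁻¹ and T = 373 K gives K ≈ 78.1.
Fraction in the lower-energy chair = K/(K+1) = 98.7%.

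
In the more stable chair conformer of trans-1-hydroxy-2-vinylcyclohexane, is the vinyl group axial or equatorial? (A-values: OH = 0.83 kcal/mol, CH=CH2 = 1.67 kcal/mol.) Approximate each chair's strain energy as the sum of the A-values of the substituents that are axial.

C1 and C2 have opposite parity, so for the trans isomer the two substituents are e,e in one chair and a,a in the other.
Chair I (hydroxyl axial, vinyl axial): E = 2.50 kcal/mol.
Chair II (hydroxyl equatorial, vinyl equatorial): E = 0.00 kcal/mol.
Chair II is the more stable (lower-energy) conformer, and in that chair the vinyl group is equatorial.

equatorial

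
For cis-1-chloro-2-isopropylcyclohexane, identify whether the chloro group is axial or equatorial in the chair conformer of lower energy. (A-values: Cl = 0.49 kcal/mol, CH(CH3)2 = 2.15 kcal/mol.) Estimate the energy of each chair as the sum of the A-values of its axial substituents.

C1 and C2 have opposite parity, so for the cis isomer the two substituents are one axial and one equatorial in each chair.
Chair I (chloro axial, isopropyl equatorial): E = 0.49 kcal/mol.
Chair II (chloro equatorial, isopropyl axial): E = 2.15 kcal/mol.
Chair I is the more stable (lower-energy) conformer, and in that chair the chloro group is axial.

axial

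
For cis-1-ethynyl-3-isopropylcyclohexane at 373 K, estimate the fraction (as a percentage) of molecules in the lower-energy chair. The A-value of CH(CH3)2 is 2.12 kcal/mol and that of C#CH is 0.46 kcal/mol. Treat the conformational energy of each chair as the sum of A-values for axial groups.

C1 and C3 have the same parity, so for the cis isomer the two substituents are e,e in one chair and a,a in the other.
Chair I (isopropyl axial, ethynyl axial): E = 2.58 kcal/mol; chair II (isopropyl equatorial, ethynyl equatorial): E = 0.00 kcal/mol.
ΔG = 2.58 kcal/mol between the two chairs.
K = exp(ΔG/RT) with R = 1.987×10⁻³ kcal mol⁻¹ K⁻¹ and T = 373 K gives K ≈ 32.5.
Fraction in the lower-energy chair = K/(K+1) = 97.0%.

97.0%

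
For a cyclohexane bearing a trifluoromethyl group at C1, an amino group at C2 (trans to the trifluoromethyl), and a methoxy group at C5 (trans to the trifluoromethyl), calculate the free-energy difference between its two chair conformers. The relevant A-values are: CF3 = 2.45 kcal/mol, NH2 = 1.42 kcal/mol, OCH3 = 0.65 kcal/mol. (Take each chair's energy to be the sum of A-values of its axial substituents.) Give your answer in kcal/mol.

3.22 kcal/mol

Chair I (trifluoromethyl axial, amino axial, methoxy equatorial): E = 3.87 kcal/mol.
Chair II (trifluoromethyl equatorial, amino equatorial, methoxy axial): E = 0.65 kcal/mol.
ΔE = 3.87 − 0.65 = 3.22 kcal/mol; chair II is more stable.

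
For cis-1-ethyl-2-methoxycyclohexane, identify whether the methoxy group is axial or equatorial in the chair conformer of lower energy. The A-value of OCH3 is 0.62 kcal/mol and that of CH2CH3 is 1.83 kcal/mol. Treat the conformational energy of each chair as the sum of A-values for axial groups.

axial

C1 and C2 have opposite parity, so for the cis isomer the two substituents are one axial and one equatorial in each chair.
Chair I (methoxy axial, ethyl equatorial): E = 0.62 kcal/mol.
Chair II (methoxy equatorial, ethyl axial): E = 1.83 kcal/mol.
Chair I is the more stable (lower-energy) conformer, and in that chair the methoxy group is axial.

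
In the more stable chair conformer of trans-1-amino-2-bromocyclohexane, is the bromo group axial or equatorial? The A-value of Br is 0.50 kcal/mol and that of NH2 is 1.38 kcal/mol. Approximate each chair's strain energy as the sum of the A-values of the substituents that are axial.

equatorial

C1 and C2 have opposite parity, so for the trans isomer the two substituents are e,e in one chair and a,a in the other.
Chair I (bromo axial, amino axial): E = 1.88 kcal/mol.
Chair II (bromo equatorial, amino equatorial): E = 0.00 kcal/mol.
Chair II is the more stable (lower-energy) conformer, and in that chair the bromo group is equatorial.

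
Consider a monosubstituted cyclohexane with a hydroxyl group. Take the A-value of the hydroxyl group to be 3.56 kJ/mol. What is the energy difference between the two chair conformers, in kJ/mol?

3.56 kJ/mol

A monosubstituted cyclohexane has one chair with the hydroxyl group axial (E = A = 3.56 kJ/mol) and one with it equatorial (E = 0).
ΔE = 3.56 − 0 = 3.56 kJ/mol.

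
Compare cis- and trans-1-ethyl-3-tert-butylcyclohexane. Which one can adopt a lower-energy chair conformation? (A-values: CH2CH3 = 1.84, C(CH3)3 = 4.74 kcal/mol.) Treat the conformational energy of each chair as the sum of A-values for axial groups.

At 1,3 positions (parity same): cis → (e,e or a,a); trans → (a,e or e,a).
Best chair for cis: E = 0.00 kcal/mol; best chair for trans: E = 1.84 kcal/mol.
The cis isomer is lower by 1.84 kcal/mol.

cis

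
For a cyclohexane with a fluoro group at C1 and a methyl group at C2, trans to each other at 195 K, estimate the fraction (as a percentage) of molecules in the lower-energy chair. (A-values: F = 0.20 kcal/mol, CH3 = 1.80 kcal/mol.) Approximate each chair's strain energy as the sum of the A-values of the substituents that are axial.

C1 and C2 have opposite parity, so for the trans isomer the two substituents are e,e in one chair and a,a in the other.
Chair I (fluoro axial, methyl axial): E = 2.00 kcal/mol; chair II (fluoro equatorial, methyl equatorial): E = 0.00 kcal/mol.
ΔG = 2.00 kcal/mol between the two chairs.
K = exp(ΔG/RT) with R = 1.987×10⁻³ kcal mol⁻¹ K⁻¹ and T = 195 K gives K ≈ 174.
Fraction in the lower-energy chair = K/(K+1) = 99.4%.

99.4%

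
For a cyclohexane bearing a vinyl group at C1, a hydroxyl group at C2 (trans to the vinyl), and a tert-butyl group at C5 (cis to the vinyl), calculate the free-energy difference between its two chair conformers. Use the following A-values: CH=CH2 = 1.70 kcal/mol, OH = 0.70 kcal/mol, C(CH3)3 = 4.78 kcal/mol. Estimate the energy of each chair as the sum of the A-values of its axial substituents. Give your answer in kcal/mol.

Chair I (vinyl axial, hydroxyl axial, tert-butyl axial): E = 7.18 kcal/mol.
Chair II (vinyl equatorial, hydroxyl equatorial, tert-butyl equatorial): E = 0.00 kcal/mol.
ΔE = 7.18 − 0.00 = 7.18 kcal/mol; chair II is more stable.

7.18 kcal/mol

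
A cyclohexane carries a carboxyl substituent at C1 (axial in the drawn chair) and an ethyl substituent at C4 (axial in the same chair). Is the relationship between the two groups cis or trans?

C1 and C4 have opposite parity, so their axial bonds point in opposite directions.
With opposite-parity carbons, two substituents on the same face are one axial and one equatorial; opposite faces give both axial or both equatorial.
Here the groups are axial/axial → opposite face → trans.

trans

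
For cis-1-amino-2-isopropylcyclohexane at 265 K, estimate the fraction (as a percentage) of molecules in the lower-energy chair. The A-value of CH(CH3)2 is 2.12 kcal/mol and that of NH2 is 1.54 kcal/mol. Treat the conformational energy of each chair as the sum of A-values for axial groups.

75.1%

C1 and C2 have opposite parity, so for the cis isomer the two substituents are one axial and one equatorial in each chair.
Chair I (isopropyl axial, amino equatorial): E = 2.12 kcal/mol; chair II (isopropyl equatorial, amino axial): E = 1.54 kcal/mol.
ΔG = 0.58 kcal/mol between the two chairs.
K = exp(ΔG/RT) with R = 1.987×10⁻³ kcal mol⁻¹ K⁻¹ and T = 265 K gives K ≈ 3.01.
Fraction in the lower-energy chair = K/(K+1) = 75.1%.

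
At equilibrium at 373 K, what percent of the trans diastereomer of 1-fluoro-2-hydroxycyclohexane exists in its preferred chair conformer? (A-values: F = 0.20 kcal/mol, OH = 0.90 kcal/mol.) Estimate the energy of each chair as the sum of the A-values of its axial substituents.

81.5%

C1 and C2 have opposite parity, so for the trans isomer the two substituents are e,e in one chair and a,a in the other.
Chair I (fluoro axial, hydroxyl axial): E = 1.10 kcal/mol; chair II (fluoro equatorial, hydroxyl equatorial): E = 0.00 kcal/mol.
ΔG = 1.10 kcal/mol between the two chairs.
K = exp(ΔG/RT) with R = 1.987×10⁻³ kcal mol⁻¹ K⁻¹ and T = 373 K gives K ≈ 4.41.
Fraction in the lower-energy chair = K/(K+1) = 81.5%.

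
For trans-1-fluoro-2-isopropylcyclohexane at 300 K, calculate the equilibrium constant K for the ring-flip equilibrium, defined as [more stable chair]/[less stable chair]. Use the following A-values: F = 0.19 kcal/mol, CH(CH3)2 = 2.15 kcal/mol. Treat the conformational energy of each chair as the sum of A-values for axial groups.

K ≈ 50.7

C1 and C2 have opposite parity, so for the trans isomer the two substituents are e,e in one chair and a,a in the other.
Chair I (fluoro axial, isopropyl axial): E = 2.34 kcal/mol; chair II (fluoro equatorial, isopropyl equatorial): E = 0.00 kcal/mol.
ΔG = 2.34 kcal/mol between the two chairs.
K = exp(ΔG/RT) with R = 1.987×10⁻³ kcal mol⁻¹ K⁻¹ and T = 300 K gives K ≈ 50.7.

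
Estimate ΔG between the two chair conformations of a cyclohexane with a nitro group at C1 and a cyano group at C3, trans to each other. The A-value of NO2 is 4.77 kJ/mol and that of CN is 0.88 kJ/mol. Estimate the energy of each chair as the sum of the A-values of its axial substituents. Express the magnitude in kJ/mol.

C1 and C3 have the same parity, so for the trans isomer the two substituents are one axial and one equatorial in each chair.
Chair I (nitro axial, cyano equatorial): E = 4.77 kJ/mol.
Chair II (nitro equatorial, cyano axial): E = 0.88 kJ/mol.
ΔE = 4.77 − 0.88 = 3.89 kJ/mol; chair II is more stable.

3.89 kJ/mol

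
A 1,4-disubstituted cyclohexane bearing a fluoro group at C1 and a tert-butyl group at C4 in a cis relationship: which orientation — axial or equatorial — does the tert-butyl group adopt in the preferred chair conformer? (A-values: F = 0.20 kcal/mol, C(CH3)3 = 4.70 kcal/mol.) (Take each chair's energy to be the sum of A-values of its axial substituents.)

equatorial

C1 and C4 have opposite parity, so for the cis isomer the two substituents are one axial and one equatorial in each chair.
Chair I (fluoro axial, tert-butyl equatorial): E = 0.20 kcal/mol.
Chair II (fluoro equatorial, tert-butyl axial): E = 4.70 kcal/mol.
Chair I is the more stable (lower-energy) conformer, and in that chair the tert-butyl group is equatorial.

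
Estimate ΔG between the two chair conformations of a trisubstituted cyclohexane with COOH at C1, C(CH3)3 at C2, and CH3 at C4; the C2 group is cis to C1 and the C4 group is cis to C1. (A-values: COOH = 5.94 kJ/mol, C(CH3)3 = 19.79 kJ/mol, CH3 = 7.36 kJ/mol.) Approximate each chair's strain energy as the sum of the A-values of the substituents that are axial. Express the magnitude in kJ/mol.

Chair I (carboxyl axial, tert-butyl equatorial, methyl equatorial): E = 5.94 kJ/mol.
Chair II (carboxyl equatorial, tert-butyl axial, methyl axial): E = 27.15 kJ/mol.
ΔE = 27.15 − 5.94 = 21.21 kJ/mol; chair I is more stable.

21.21 kJ/mol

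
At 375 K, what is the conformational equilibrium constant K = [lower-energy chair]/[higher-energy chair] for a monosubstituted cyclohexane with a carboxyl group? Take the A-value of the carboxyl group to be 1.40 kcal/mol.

One chair has the carboxyl group axial (E = 1.40 kcal/mol) and the other has it equatorial (E = 0).
ΔG = 1.40 kcal/mol between the two chairs.
K = exp(ΔG/RT) with R = 1.987×10⁻³ kcal mol⁻¹ K⁻¹ and T = 375 K gives K ≈ 6.55.

K ≈ 6.55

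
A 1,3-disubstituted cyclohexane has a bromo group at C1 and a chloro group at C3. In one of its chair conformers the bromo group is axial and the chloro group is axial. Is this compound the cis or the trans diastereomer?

cis

C1 and C3 have the same parity, so their axial bonds point in the same direction.
With same-parity carbons, two substituents on the same face are both axial or both equatorial; opposite faces give one of each.
Here the groups are axial/axial → same face → cis.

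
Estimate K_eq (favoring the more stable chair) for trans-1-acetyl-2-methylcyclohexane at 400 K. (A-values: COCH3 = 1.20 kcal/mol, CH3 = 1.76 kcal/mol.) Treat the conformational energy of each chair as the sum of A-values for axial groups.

K ≈ 41.4

C1 and C2 have opposite parity, so for the trans isomer the two substituents are e,e in one chair and a,a in the other.
Chair I (acetyl axial, methyl axial): E = 2.96 kcal/mol; chair II (acetyl equatorial, methyl equatorial): E = 0.00 kcal/mol.
ΔG = 2.96 kcal/mol between the two chairs.
K = exp(ΔG/RT) with R = 1.987×10⁻³ kcal mol⁻¹ K⁻¹ and T = 400 K gives K ≈ 41.4.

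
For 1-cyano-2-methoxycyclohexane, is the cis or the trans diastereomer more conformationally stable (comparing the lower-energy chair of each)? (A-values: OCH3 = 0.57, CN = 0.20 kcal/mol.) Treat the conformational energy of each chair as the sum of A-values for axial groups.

At 1,2 positions (parity opposite): cis → (a,e or e,a); trans → (e,e or a,a).
Best chair for cis: E = 0.20 kcal/mol; best chair for trans: E = 0.00 kcal/mol.
The trans isomer is lower by 0.20 kcal/mol.

trans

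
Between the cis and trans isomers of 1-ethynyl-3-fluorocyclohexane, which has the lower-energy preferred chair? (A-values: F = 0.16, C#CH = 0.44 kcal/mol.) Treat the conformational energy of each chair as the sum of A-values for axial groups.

At 1,3 positions (parity same): cis → (e,e or a,a); trans → (a,e or e,a).
Best chair for cis: E = 0.00 kcal/mol; best chair for trans: E = 0.16 kcal/mol.
The cis isomer is lower by 0.16 kcal/mol.

cis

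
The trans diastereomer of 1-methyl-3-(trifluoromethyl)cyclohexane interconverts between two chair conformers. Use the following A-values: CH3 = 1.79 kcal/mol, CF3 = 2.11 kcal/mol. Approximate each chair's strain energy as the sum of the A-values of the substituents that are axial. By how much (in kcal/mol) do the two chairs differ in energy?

C1 and C3 have the same parity, so for the trans isomer the two substituents are one axial and one equatorial in each chair.
Chair I (methyl axial, trifluoromethyl equatorial): E = 1.79 kcal/mol.
Chair II (methyl equatorial, trifluoromethyl axial): E = 2.11 kcal/mol.
ΔE = 2.11 − 1.79 = 0.32 kcal/mol; chair I is more stable.

0.32 kcal/mol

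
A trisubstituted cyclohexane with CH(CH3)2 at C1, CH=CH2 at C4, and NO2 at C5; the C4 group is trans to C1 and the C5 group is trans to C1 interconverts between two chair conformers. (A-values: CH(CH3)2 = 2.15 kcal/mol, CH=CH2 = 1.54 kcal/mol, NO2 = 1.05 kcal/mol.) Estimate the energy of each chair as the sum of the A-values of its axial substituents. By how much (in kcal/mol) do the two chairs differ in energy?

Chair I (isopropyl axial, vinyl axial, nitro equatorial): E = 3.69 kcal/mol.
Chair II (isopropyl equatorial, vinyl equatorial, nitro axial): E = 1.05 kcal/mol.
ΔE = 3.69 − 1.05 = 2.64 kcal/mol; chair II is more stable.

2.64 kcal/mol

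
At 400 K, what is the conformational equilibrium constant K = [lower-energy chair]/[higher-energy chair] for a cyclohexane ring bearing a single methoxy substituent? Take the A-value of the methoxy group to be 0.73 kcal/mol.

One chair has the methoxy group axial (E = 0.73 kcal/mol) and the other has it equatorial (E = 0).
ΔG = 0.73 kcal/mol between the two chairs.
K = exp(ΔG/RT) with R = 1.987×10⁻³ kcal mol⁻¹ K⁻¹ and T = 400 K gives K ≈ 2.51.

K ≈ 2.51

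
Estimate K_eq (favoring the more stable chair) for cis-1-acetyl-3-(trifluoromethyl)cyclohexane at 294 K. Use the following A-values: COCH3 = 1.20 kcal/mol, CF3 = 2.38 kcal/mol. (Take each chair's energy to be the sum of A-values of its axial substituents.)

C1 and C3 have the same parity, so for the cis isomer the two substituents are e,e in one chair and a,a in the other.
Chair I (acetyl axial, trifluoromethyl axial): E = 3.58 kcal/mol; chair II (acetyl equatorial, trifluoromethyl equatorial): E = 0.00 kcal/mol.
ΔG = 3.58 kcal/mol between the two chairs.
K = exp(ΔG/RT) with R = 1.987×10⁻³ kcal mol⁻¹ K⁻¹ and T = 294 K gives K ≈ 459.

K ≈ 459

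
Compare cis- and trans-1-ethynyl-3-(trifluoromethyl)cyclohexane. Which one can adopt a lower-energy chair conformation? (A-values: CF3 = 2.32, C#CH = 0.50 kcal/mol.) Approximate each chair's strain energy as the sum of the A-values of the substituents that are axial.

At 1,3 positions (parity same): cis → (e,e or a,a); trans → (a,e or e,a).
Best chair for cis: E = 0.00 kcal/mol; best chair for trans: E = 0.50 kcal/mol.
The cis isomer is lower by 0.50 kcal/mol.

cis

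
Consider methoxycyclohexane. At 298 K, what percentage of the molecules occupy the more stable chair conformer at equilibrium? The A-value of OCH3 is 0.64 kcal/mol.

One chair has the methoxy group axial (E = 0.64 kcal/mol) and the other has it equatorial (E = 0).
ΔG = 0.64 kcal/mol between the two chairs.
K = exp(ΔG/RT) with R = 1.987×10⁻³ kcal mol⁻¹ K⁻¹ and T = 298 K gives K ≈ 2.95.
Fraction in the lower-energy chair = K/(K+1) = 74.7%.

74.7%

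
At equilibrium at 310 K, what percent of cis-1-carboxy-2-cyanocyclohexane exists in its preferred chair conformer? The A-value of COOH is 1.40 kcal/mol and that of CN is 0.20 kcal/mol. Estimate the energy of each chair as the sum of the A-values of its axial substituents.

87.5%

C1 and C2 have opposite parity, so for the cis isomer the two substituents are one axial and one equatorial in each chair.
Chair I (carboxyl axial, cyano equatorial): E = 1.40 kcal/mol; chair II (carboxyl equatorial, cyano axial): E = 0.20 kcal/mol.
ΔG = 1.20 kcal/mol between the two chairs.
K = exp(ΔG/RT) with R = 1.987×10⁻³ kcal mol⁻¹ K⁻¹ and T = 310 K gives K ≈ 7.02.
Fraction in the lower-energy chair = K/(K+1) = 87.5%.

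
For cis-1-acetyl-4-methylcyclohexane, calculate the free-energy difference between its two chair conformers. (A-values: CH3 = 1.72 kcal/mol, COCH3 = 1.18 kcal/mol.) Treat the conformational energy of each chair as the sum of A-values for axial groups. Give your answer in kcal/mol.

C1 and C4 have opposite parity, so for the cis isomer the two substituents are one axial and one equatorial in each chair.
Chair I (methyl axial, acetyl equatorial): E = 1.72 kcal/mol.
Chair II (methyl equatorial, acetyl axial): E = 1.18 kcal/mol.
ΔE = 1.72 − 1.18 = 0.54 kcal/mol; chair II is more stable.

0.54 kcal/mol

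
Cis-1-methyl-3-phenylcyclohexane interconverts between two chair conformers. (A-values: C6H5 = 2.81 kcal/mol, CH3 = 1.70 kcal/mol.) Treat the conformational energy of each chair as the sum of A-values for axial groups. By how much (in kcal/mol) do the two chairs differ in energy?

4.51 kcal/mol

C1 and C3 have the same parity, so for the cis isomer the two substituents are e,e in one chair and a,a in the other.
Chair I (phenyl axial, methyl axial): E = 4.51 kcal/mol.
Chair II (phenyl equatorial, methyl equatorial): E = 0.00 kcal/mol.
ΔE = 4.51 − 0.00 = 4.51 kcal/mol; chair II is more stable.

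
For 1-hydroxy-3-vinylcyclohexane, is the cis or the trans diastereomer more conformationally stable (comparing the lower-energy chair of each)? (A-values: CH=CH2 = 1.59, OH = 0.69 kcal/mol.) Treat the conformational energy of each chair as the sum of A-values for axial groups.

At 1,3 positions (parity same): cis → (e,e or a,a); trans → (a,e or e,a).
Best chair for cis: E = 0.00 kcal/mol; best chair for trans: E = 0.69 kcal/mol.
The cis isomer is lower by 0.69 kcal/mol.

cis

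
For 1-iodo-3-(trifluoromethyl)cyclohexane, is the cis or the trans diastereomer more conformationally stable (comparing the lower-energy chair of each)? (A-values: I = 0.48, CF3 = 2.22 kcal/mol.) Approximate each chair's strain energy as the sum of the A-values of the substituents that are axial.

At 1,3 positions (parity same): cis → (e,e or a,a); trans → (a,e or e,a).
Best chair for cis: E = 0.00 kcal/mol; best chair for trans: E = 0.48 kcal/mol.
The cis isomer is lower by 0.48 kcal/mol.

cis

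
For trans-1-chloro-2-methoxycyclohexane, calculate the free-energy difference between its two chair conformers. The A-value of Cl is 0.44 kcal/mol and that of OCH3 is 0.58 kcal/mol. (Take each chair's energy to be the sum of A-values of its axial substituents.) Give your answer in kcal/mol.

C1 and C2 have opposite parity, so for the trans isomer the two substituents are e,e in one chair and a,a in the other.
Chair I (chloro axial, methoxy axial): E = 1.02 kcal/mol.
Chair II (chloro equatorial, methoxy equatorial): E = 0.00 kcal/mol.
ΔE = 1.02 − 0.00 = 1.02 kcal/mol; chair II is more stable.

1.02 kcal/mol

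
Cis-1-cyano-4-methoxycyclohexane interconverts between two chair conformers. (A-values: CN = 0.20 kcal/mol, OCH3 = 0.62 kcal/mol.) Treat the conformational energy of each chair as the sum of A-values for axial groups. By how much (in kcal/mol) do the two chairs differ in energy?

0.42 kcal/mol

C1 and C4 have opposite parity, so for the cis isomer the two substituents are one axial and one equatorial in each chair.
Chair I (cyano axial, methoxy equatorial): E = 0.20 kcal/mol.
Chair II (cyano equatorial, methoxy axial): E = 0.62 kcal/mol.
ΔE = 0.62 − 0.20 = 0.42 kcal/mol; chair I is more stable.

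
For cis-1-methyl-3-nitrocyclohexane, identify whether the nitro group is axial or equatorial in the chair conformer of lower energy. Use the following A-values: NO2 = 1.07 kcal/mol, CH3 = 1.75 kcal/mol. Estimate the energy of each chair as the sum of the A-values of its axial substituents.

equatorial

C1 and C3 have the same parity, so for the cis isomer the two substituents are e,e in one chair and a,a in the other.
Chair I (nitro axial, methyl axial): E = 2.82 kcal/mol.
Chair II (nitro equatorial, methyl equatorial): E = 0.00 kcal/mol.
Chair II is the more stable (lower-energy) conformer, and in that chair the nitro group is equatorial.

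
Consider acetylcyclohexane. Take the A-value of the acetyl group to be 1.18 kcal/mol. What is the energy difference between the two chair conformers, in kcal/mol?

A monosubstituted cyclohexane has one chair with the acetyl group axial (E = A = 1.18 kcal/mol) and one with it equatorial (E = 0).
ΔE = 1.18 − 0 = 1.18 kcal/mol.

1.18 kcal/mol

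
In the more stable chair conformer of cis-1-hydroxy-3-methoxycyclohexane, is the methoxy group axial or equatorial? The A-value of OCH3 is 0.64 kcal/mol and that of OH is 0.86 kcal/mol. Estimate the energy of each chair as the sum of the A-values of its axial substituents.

equatorial

C1 and C3 have the same parity, so for the cis isomer the two substituents are e,e in one chair and a,a in the other.
Chair I (methoxy axial, hydroxyl axial): E = 1.50 kcal/mol.
Chair II (methoxy equatorial, hydroxyl equatorial): E = 0.00 kcal/mol.
Chair II is the more stable (lower-energy) conformer, and in that chair the methoxy group is equatorial.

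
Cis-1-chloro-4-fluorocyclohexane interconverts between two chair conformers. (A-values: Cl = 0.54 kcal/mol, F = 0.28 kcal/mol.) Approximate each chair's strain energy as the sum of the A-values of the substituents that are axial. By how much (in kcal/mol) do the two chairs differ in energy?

C1 and C4 have opposite parity, so for the cis isomer the two substituents are one axial and one equatorial in each chair.
Chair I (chloro axial, fluoro equatorial): E = 0.54 kcal/mol.
Chair II (chloro equatorial, fluoro axial): E = 0.28 kcal/mol.
ΔE = 0.54 − 0.28 = 0.26 kcal/mol; chair II is more stable.

0.26 kcal/mol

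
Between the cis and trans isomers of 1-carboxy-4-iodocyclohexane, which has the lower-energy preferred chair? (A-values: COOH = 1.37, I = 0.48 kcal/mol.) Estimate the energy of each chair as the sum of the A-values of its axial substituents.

At 1,4 positions (parity opposite): cis → (a,e or e,a); trans → (e,e or a,a).
Best chair for cis: E = 0.48 kcal/mol; best chair for trans: E = 0.00 kcal/mol.
The trans isomer is lower by 0.48 kcal/mol.

trans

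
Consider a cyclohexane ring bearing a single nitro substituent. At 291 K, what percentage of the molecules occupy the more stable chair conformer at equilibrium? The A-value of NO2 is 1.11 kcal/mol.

One chair has the nitro group axial (E = 1.11 kcal/mol) and the other has it equatorial (E = 0).
ΔG = 1.11 kcal/mol between the two chairs.
K = exp(ΔG/RT) with R = 1.987×10⁻³ kcal mol⁻¹ K⁻¹ and T = 291 K gives K ≈ 6.82.
Fraction in the lower-energy chair = K/(K+1) = 87.2%.

87.2%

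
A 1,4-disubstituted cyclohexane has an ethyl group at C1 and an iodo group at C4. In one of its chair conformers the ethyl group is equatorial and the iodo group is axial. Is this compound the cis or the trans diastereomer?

cis

C1 and C4 have opposite parity, so their axial bonds point in opposite directions.
With opposite-parity carbons, two substituents on the same face are one axial and one equatorial; opposite faces give both axial or both equatorial.
Here the groups are equatorial/axial → same face → cis.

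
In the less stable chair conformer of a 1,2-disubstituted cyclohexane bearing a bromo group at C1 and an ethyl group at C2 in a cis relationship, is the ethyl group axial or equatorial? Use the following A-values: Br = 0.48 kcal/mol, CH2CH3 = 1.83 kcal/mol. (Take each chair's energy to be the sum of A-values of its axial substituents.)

axial

C1 and C2 have opposite parity, so for the cis isomer the two substituents are one axial and one equatorial in each chair.
Chair I (bromo axial, ethyl equatorial): E = 0.48 kcal/mol.
Chair II (bromo equatorial, ethyl axial): E = 1.83 kcal/mol.
Chair II is the less stable (higher-energy) conformer, and in that chair the ethyl group is axial.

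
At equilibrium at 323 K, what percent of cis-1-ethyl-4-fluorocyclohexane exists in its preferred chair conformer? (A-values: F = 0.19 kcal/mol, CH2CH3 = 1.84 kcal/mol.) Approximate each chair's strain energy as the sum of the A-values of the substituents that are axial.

92.9%

C1 and C4 have opposite parity, so for the cis isomer the two substituents are one axial and one equatorial in each chair.
Chair I (fluoro axial, ethyl equatorial): E = 0.19 kcal/mol; chair II (fluoro equatorial, ethyl axial): E = 1.84 kcal/mol.
ΔG = 1.65 kcal/mol between the two chairs.
K = exp(ΔG/RT) with R = 1.987×10⁻³ kcal mol⁻¹ K⁻¹ and T = 323 K gives K ≈ 13.1.
Fraction in the lower-energy chair = K/(K+1) = 92.9%.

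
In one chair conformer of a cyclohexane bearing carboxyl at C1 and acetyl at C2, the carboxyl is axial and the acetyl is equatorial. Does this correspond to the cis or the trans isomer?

cis

C1 and C2 have opposite parity, so their axial bonds point in opposite directions.
With opposite-parity carbons, two substituents on the same face are one axial and one equatorial; opposite faces give both axial or both equatorial.
Here the groups are axial/equatorial → same face → cis.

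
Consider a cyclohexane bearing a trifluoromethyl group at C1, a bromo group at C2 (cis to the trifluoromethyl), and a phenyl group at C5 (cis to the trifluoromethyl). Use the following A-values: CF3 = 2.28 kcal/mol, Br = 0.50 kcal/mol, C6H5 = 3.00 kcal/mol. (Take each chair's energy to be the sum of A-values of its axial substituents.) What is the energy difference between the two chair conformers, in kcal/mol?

Chair I (trifluoromethyl axial, bromo equatorial, phenyl axial): E = 5.28 kcal/mol.
Chair II (trifluoromethyl equatorial, bromo axial, phenyl equatorial): E = 0.50 kcal/mol.
ΔE = 5.28 − 0.50 = 4.78 kcal/mol; chair II is more stable.

4.78 kcal/mol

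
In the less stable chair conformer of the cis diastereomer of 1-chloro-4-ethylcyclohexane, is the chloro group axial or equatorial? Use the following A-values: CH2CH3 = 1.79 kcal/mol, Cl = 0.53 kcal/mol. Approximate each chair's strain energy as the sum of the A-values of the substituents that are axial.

equatorial

C1 and C4 have opposite parity, so for the cis isomer the two substituents are one axial and one equatorial in each chair.
Chair I (ethyl axial, chloro equatorial): E = 1.79 kcal/mol.
Chair II (ethyl equatorial, chloro axial): E = 0.53 kcal/mol.
Chair I is the less stable (higher-energy) conformer, and in that chair the chloro group is equatorial.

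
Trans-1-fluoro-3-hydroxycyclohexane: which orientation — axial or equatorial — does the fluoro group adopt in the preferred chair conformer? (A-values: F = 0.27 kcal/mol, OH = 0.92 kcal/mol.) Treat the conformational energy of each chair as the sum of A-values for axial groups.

axial

C1 and C3 have the same parity, so for the trans isomer the two substituents are one axial and one equatorial in each chair.
Chair I (fluoro axial, hydroxyl equatorial): E = 0.27 kcal/mol.
Chair II (fluoro equatorial, hydroxyl axial): E = 0.92 kcal/mol.
Chair I is the more stable (lower-energy) conformer, and in that chair the fluoro group is axial.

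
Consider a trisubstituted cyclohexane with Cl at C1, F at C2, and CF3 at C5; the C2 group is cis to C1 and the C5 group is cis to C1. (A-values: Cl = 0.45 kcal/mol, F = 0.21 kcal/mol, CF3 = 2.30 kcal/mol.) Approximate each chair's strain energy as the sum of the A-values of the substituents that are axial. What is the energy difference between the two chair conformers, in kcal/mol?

2.54 kcal/mol

Chair I (chloro axial, fluoro equatorial, trifluoromethyl axial): E = 2.75 kcal/mol.
Chair II (chloro equatorial, fluoro axial, trifluoromethyl equatorial): E = 0.21 kcal/mol.
ΔE = 2.75 − 0.21 = 2.54 kcal/mol; chair II is more stable.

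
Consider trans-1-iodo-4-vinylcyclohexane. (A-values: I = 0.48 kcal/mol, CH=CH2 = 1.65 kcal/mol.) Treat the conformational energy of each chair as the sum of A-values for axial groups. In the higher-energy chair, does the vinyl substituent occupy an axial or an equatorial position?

C1 and C4 have opposite parity, so for the trans isomer the two substituents are e,e in one chair and a,a in the other.
Chair I (iodo axial, vinyl axial): E = 2.13 kcal/mol.
Chair II (iodo equatorial, vinyl equatorial): E = 0.00 kcal/mol.
Chair I is the less stable (higher-energy) conformer, and in that chair the vinyl group is axial.

axial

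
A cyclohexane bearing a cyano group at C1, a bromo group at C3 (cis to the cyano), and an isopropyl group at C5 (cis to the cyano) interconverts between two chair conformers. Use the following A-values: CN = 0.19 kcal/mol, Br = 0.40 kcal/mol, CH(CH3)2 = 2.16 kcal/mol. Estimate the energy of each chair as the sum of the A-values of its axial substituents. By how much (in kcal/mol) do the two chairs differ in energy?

2.75 kcal/mol

Chair I (cyano axial, bromo axial, isopropyl axial): E = 2.75 kcal/mol.
Chair II (cyano equatorial, bromo equatorial, isopropyl equatorial): E = 0.00 kcal/mol.
ΔE = 2.75 − 0.00 = 2.75 kcal/mol; chair II is more stable.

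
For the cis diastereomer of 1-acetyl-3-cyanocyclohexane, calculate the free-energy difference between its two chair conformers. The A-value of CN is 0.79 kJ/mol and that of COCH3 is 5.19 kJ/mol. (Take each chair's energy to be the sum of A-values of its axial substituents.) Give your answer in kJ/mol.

5.98 kJ/mol

C1 and C3 have the same parity, so for the cis isomer the two substituents are e,e in one chair and a,a in the other.
Chair I (cyano axial, acetyl axial): E = 5.98 kJ/mol.
Chair II (cyano equatorial, acetyl equatorial): E = 0.00 kJ/mol.
ΔE = 5.98 − 0.00 = 5.98 kJ/mol; chair II is more stable.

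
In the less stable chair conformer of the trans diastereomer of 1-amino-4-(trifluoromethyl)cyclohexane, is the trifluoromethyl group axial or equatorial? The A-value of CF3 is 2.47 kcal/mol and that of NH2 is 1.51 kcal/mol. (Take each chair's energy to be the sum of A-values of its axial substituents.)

axial

C1 and C4 have opposite parity, so for the trans isomer the two substituents are e,e in one chair and a,a in the other.
Chair I (trifluoromethyl axial, amino axial): E = 3.98 kcal/mol.
Chair II (trifluoromethyl equatorial, amino equatorial): E = 0.00 kcal/mol.
Chair I is the less stable (higher-energy) conformer, and in that chair the trifluoromethyl group is axial.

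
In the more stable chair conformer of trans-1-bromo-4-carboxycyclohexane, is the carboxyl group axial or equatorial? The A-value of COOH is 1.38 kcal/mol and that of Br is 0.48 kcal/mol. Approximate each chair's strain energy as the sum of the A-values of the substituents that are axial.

equatorial

C1 and C4 have opposite parity, so for the trans isomer the two substituents are e,e in one chair and a,a in the other.
Chair I (carboxyl axial, bromo axial): E = 1.86 kcal/mol.
Chair II (carboxyl equatorial, bromo equatorial): E = 0.00 kcal/mol.
Chair II is the more stable (lower-energy) conformer, and in that chair the carboxyl group is equatorial.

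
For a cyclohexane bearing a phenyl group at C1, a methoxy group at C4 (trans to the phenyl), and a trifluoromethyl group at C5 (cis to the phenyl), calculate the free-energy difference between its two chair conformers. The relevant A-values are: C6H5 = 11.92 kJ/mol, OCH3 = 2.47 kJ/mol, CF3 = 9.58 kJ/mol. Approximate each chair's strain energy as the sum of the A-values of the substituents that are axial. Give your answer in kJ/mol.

Chair I (phenyl axial, methoxy axial, trifluoromethyl axial): E = 23.97 kJ/mol.
Chair II (phenyl equatorial, methoxy equatorial, trifluoromethyl equatorial): E = 0.00 kJ/mol.
ΔE = 23.97 − 0.00 = 23.97 kJ/mol; chair II is more stable.

23.97 kJ/mol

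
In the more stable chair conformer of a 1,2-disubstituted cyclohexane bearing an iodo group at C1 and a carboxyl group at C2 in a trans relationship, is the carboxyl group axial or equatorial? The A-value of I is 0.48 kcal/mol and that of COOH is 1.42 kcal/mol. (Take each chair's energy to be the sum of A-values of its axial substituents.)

C1 and C2 have opposite parity, so for the trans isomer the two substituents are e,e in one chair and a,a in the other.
Chair I (iodo axial, carboxyl axial): E = 1.90 kcal/mol.
Chair II (iodo equatorial, carboxyl equatorial): E = 0.00 kcal/mol.
Chair II is the more stable (lower-energy) conformer, and in that chair the carboxyl group is equatorial.

equatorial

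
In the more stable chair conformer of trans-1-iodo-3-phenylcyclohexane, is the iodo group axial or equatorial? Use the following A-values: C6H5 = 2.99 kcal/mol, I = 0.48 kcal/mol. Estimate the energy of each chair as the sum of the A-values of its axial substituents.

C1 and C3 have the same parity, so for the trans isomer the two substituents are one axial and one equatorial in each chair.
Chair I (phenyl axial, iodo equatorial): E = 2.99 kcal/mol.
Chair II (phenyl equatorial, iodo axial): E = 0.48 kcal/mol.
Chair II is the more stable (lower-energy) conformer, and in that chair the iodo group is axial.

axial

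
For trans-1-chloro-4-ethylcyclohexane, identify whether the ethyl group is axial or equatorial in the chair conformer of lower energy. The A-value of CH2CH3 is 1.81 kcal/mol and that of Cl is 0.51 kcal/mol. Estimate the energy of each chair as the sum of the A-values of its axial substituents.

C1 and C4 have opposite parity, so for the trans isomer the two substituents are e,e in one chair and a,a in the other.
Chair I (ethyl axial, chloro axial): E = 2.32 kcal/mol.
Chair II (ethyl equatorial, chloro equatorial): E = 0.00 kcal/mol.
Chair II is the more stable (lower-energy) conformer, and in that chair the ethyl group is equatorial.

equatorial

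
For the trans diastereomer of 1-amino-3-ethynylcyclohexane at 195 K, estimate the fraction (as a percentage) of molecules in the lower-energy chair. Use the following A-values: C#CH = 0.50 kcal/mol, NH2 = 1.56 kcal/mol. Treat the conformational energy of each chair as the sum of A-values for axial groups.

C1 and C3 have the same parity, so for the trans isomer the two substituents are one axial and one equatorial in each chair.
Chair I (ethynyl axial, amino equatorial): E = 0.50 kcal/mol; chair II (ethynyl equatorial, amino axial): E = 1.56 kcal/mol.
ΔG = 1.06 kcal/mol between the two chairs.
K = exp(ΔG/RT) with R = 1.987×10⁻³ kcal mol⁻¹ K⁻¹ and T = 195 K gives K ≈ 15.4.
Fraction in the lower-energy chair = K/(K+1) = 93.9%.

93.9%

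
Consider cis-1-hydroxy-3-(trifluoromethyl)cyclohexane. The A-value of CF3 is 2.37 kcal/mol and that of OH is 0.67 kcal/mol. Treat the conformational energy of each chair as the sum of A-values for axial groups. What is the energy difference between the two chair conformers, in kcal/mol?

C1 and C3 have the same parity, so for the cis isomer the two substituents are e,e in one chair and a,a in the other.
Chair I (trifluoromethyl axial, hydroxyl axial): E = 3.04 kcal/mol.
Chair II (trifluoromethyl equatorial, hydroxyl equatorial): E = 0.00 kcal/mol.
ΔE = 3.04 − 0.00 = 3.04 kcal/mol; chair II is more stable.

3.04 kcal/mol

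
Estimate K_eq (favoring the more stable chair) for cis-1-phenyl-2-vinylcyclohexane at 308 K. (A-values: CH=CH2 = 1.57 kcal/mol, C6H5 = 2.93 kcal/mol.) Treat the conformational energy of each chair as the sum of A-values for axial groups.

C1 and C2 have opposite parity, so for the cis isomer the two substituents are one axial and one equatorial in each chair.
Chair I (vinyl axial, phenyl equatorial): E = 1.57 kcal/mol; chair II (vinyl equatorial, phenyl axial): E = 2.93 kcal/mol.
ΔG = 1.36 kcal/mol between the two chairs.
K = exp(ΔG/RT) with R = 1.987×10⁻³ kcal mol⁻¹ K⁻¹ and T = 308 K gives K ≈ 9.23.

K ≈ 9.23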